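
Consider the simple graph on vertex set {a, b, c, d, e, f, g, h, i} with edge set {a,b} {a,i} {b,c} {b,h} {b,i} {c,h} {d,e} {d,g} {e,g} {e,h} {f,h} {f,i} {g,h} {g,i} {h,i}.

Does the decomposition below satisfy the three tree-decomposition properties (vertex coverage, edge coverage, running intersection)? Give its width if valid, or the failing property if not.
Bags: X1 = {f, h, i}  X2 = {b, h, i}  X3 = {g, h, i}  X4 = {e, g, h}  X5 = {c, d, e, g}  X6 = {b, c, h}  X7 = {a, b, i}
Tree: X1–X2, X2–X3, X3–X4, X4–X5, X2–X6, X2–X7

A tree decomposition must satisfy three properties: every vertex lies in some bag; for every edge, both endpoints lie together in some bag; and for every vertex, the bags containing it form a connected subtree. Here bags containing vertex c are not connected in the tree, so the decomposition is invalid.

No — bags containing vertex c are not connected in the tree.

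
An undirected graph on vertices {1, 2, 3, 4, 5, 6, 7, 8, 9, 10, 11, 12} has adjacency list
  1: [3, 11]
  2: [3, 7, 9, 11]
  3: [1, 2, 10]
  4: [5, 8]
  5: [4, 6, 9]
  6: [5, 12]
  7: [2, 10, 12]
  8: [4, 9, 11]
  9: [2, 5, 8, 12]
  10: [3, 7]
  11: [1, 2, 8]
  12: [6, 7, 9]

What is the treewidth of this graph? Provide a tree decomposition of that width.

Treewidth 3.
One optimal decomposition is:
Bags: B1 = {4, 5, 6, 8}  B2 = {5, 6, 8, 9}  B3 = {6, 8, 9, 12}  B4 = {8, 9, 11, 12}  B5 = {2, 9, 11, 12}  B6 = {2, 7, 11, 12}  B7 = {1, 2, 7, 11}  B8 = {1, 2, 3, 7}  B9 = {1, 3, 7, 10}
Tree: B1–B2, B2–B3, B3–B4, B4–B5, B5–B6, B6–B7, B7–B8, B8–B9

Each bag holds 4 vertices, so the decomposition has width 3, which upper-bounds the treewidth. For the lower bound: the 4 vertex sets {4,5,6}, {8}, {9}, {2,7,11,12} are disjoint, each induces a connected subgraph, and every pair is joined by at least one edge of G. Contracting each set to a single vertex therefore yields K_{4} as a minor, and since treewidth is minor-monotone, tw(G) ≥ tw(K_{4}) = 3. Hence tw(G) = 3 exactly.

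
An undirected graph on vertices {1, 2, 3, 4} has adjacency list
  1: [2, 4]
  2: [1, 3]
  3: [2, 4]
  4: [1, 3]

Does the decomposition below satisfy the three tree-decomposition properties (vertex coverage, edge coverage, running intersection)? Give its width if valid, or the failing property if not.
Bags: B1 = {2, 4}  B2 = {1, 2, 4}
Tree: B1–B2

No — vertex 3 appears in no bag.

A tree decomposition must satisfy three properties: every vertex lies in some bag; for every edge, both endpoints lie together in some bag; and for every vertex, the bags containing it form a connected subtree. Here vertex 3 appears in no bag, so the decomposition is invalid.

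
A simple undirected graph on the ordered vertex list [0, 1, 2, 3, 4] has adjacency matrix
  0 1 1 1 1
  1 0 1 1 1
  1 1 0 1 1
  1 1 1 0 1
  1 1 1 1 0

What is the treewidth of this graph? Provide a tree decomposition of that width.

Treewidth 4.
One optimal decomposition is:
Bags: B1 = {0, 1, 2, 3, 4}
Tree: (single bag)

With just one bag of size 5, the width is 5 − 1 = 4, so tw(G) ≤ 4. On the other hand G contains the 5-clique {0, 1, 2, 3, 4}. A clique must lie in a single bag of any decomposition, so no decomposition can have width below 4. The upper and lower bounds meet at 4, so that is the treewidth.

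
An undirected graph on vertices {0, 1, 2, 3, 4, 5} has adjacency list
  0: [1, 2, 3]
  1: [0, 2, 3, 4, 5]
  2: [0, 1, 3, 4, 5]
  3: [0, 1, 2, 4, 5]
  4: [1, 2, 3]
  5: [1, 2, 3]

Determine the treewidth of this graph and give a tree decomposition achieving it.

Treewidth 3.
One such decomposition:
Bags: B1 = {1, 2, 3, 4}  B2 = {1, 2, 3, 5}  B3 = {0, 1, 2, 3}
Tree: B1–B2, B2–B3

Every bag has size at most 4, so the width is 4 − 1 = 3 and tw(G) ≤ 3. Conversely, {0, 1, 2, 3} is a clique of size 4, and the vertices of any clique must share a bag in every tree decomposition; so some bag has ≥ 4 vertices and tw(G) ≥ 3. Combining the bounds, tw(G) = 3.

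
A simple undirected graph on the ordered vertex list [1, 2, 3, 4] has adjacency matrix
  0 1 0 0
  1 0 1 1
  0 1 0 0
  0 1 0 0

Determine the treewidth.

1

A width-1 tree decomposition is:
Bags: B1 = {2, 3}  B2 = {2, 4}  B3 = {1, 2}
Tree: B1–B2, B1–B3
The largest bag has 2 vertices, giving width 1; this decomposition certifies tw(G) ≤ 1. Since G has at least one edge (e.g. 2–3), it is not an edgeless graph, so tw(G) ≥ 1. Hence tw(G) = 1 exactly.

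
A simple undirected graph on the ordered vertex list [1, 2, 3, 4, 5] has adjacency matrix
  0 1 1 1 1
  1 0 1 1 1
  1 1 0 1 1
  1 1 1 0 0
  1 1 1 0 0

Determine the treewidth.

A width-3 tree decomposition is:
Bags: B1 = {1, 2, 3, 4}  B2 = {1, 2, 3, 5}
Tree: B1–B2
Every bag has size at most 4, so the width is 4 − 1 = 3 and tw(G) ≤ 3. For the lower bound, the 4 vertices {1, 2, 3, 4} are pairwise adjacent, and any tree decomposition puts a clique entirely inside one bag — forcing width ≥ 3. Therefore the treewidth is 3.

3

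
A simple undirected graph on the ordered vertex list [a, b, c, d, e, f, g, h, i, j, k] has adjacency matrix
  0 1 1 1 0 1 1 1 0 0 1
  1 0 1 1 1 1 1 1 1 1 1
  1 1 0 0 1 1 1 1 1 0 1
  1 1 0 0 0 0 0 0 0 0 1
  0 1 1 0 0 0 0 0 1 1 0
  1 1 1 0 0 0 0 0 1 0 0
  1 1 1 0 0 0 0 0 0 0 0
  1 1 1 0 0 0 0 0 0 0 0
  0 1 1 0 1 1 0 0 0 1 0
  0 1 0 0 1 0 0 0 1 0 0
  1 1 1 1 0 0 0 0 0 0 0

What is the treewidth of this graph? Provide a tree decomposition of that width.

Treewidth 3.
One such decomposition:
Bags: B1 = {b, c, f, i}  B2 = {a, b, c, f}  B3 = {b, c, e, i}  B4 = {a, b, c, h}  B5 = {a, b, c, k}  B6 = {a, b, d, k}  B7 = {a, b, c, g}  B8 = {b, e, i, j}
Tree: B1–B2, B1–B3, B2–B4, B2–B5, B5–B6, B5–B7, B3–B8

Every bag has size at most 4, so the width is 4 − 1 = 3 and tw(G) ≤ 3. For the lower bound, the 4 vertices {a, b, d, k} are pairwise adjacent, and any tree decomposition puts a clique entirely inside one bag — forcing width ≥ 3. Hence tw(G) = 3 exactly.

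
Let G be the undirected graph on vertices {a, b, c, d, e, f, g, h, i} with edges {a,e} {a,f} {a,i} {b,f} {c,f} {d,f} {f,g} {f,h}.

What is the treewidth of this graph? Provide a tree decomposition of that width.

Treewidth 1.
Bags: B1 = {f, h}  B2 = {a, f}  B3 = {f, g}  B4 = {c, f}  B5 = {b, f}  B6 = {a, i}  B7 = {d, f}  B8 = {a, e}
Tree: B1–B2, B1–B3, B2–B4, B3–B5, B2–B6, B2–B7, B6–B8

Every bag has size at most 2, so the width is 2 − 1 = 1 and tw(G) ≤ 1. Any graph with an edge has treewidth ≥ 1, and G has the edge f–h. Therefore the treewidth is 1.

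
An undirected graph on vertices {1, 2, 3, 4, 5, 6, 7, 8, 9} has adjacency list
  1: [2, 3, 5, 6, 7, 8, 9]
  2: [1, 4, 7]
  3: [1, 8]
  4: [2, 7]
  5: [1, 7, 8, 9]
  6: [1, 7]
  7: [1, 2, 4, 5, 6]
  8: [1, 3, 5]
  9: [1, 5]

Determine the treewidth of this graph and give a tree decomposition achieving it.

Treewidth 2.
One optimal decomposition is:
Bags: B1 = {1, 5, 7}  B2 = {1, 2, 7}  B3 = {1, 5, 8}  B4 = {1, 3, 8}  B5 = {2, 4, 7}  B6 = {1, 6, 7}  B7 = {1, 5, 9}
Tree: B1–B2, B1–B3, B3–B4, B2–B5, B1–B6, B3–B7

The largest bag has 3 vertices, giving width 2; this decomposition certifies tw(G) ≤ 2. On the other hand G contains the 3-clique {1, 2, 7}. A clique must lie in a single bag of any decomposition, so no decomposition can have width below 2. Therefore the treewidth is 2.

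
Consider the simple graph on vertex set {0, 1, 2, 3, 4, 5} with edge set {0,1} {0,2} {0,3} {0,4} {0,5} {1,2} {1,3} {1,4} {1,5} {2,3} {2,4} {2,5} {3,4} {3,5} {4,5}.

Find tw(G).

A width-5 tree decomposition is:
Bags: B1 = {0, 1, 2, 3, 4, 5}
Tree: (single bag)
A single bag containing all 6 vertices is trivially a valid decomposition of width 5. For the lower bound, the 6 vertices {0, 1, 2, 3, 4, 5} are pairwise adjacent, and any tree decomposition puts a clique entirely inside one bag — forcing width ≥ 5. Hence tw(G) = 5 exactly.

5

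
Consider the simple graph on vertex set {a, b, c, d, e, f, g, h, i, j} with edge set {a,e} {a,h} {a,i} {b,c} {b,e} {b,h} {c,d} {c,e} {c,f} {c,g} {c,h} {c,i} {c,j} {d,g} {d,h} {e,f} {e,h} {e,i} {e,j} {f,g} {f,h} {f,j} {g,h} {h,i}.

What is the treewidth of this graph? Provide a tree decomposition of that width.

Treewidth 3.
One optimal decomposition is:
Bags: B1 = {b, c, e, h}  B2 = {c, e, f, h}  B3 = {c, e, h, i}  B4 = {c, f, g, h}  B5 = {c, d, g, h}  B6 = {a, e, h, i}  B7 = {c, e, f, j}
Tree: B1–B2, B1–B3, B2–B4, B4–B5, B3–B6, B2–B7

Each bag holds 4 vertices, so the decomposition has width 3, which upper-bounds the treewidth. For the lower bound, the 4 vertices {c, e, f, j} are pairwise adjacent, and any tree decomposition puts a clique entirely inside one bag — forcing width ≥ 3. Hence tw(G) = 3 exactly.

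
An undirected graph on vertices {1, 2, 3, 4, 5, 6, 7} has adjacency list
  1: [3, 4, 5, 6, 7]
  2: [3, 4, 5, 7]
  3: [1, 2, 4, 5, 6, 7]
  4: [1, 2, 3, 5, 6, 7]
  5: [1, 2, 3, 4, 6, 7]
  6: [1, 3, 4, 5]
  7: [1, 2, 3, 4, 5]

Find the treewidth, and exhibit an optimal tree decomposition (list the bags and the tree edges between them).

Each bag holds 5 vertices, so the decomposition has width 4, which upper-bounds the treewidth. On the other hand G contains the 5-clique {1, 3, 4, 5, 6}. A clique must lie in a single bag of any decomposition, so no decomposition can have width below 4. Hence tw(G) = 4 exactly.

Treewidth 4.
One optimal decomposition is:
Bags: B1 = {1, 3, 4, 5, 7}  B2 = {1, 3, 4, 5, 6}  B3 = {2, 3, 4, 5, 7}
Tree: B1–B2, B1–B3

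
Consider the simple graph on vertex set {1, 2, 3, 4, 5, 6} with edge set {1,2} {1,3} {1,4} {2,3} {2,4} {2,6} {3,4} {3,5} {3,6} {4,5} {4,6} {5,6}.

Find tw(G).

A width-3 tree decomposition is:
Bags: B1 = {2, 3, 4, 6}  B2 = {3, 4, 5, 6}  B3 = {1, 2, 3, 4}
Tree: B1–B2, B1–B3
Every bag has size at most 4, so the width is 4 − 1 = 3 and tw(G) ≤ 3. On the other hand G contains the 4-clique {1, 2, 3, 4}. A clique must lie in a single bag of any decomposition, so no decomposition can have width below 3. Hence tw(G) = 3 exactly.

3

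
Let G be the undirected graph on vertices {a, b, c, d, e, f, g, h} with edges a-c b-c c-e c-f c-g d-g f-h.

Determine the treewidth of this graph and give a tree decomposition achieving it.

Treewidth 1.
One such decomposition:
Bags: B1 = {c, g}  B2 = {c, e}  B3 = {a, c}  B4 = {c, f}  B5 = {b, c}  B6 = {d, g}  B7 = {f, h}
Tree: B1–B2, B2–B3, B3–B4, B2–B5, B1–B6, B4–B7

Each bag holds 2 vertices, so the decomposition has width 1, which upper-bounds the treewidth. G has an edge, so its treewidth is at least 1. Combining the bounds, tw(G) = 1.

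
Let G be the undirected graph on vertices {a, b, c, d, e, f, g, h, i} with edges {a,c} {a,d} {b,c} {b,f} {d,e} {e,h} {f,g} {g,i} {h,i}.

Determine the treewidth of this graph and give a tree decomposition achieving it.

Every bag has size at most 3, so the width is 3 − 1 = 2 and tw(G) ≤ 2. For the lower bound, G contains the cycle f–g–i–h–e–d–a–c–b–f, so G is not a forest; only forests have treewidth ≤ 1, hence tw(G) ≥ 2. Hence tw(G) = 2 exactly.

Treewidth 2.
Bags: B1 = {f, g, i}  B2 = {f, h, i}  B3 = {e, f, h}  B4 = {d, e, f}  B5 = {a, d, f}  B6 = {a, c, f}  B7 = {b, c, f}
Tree: B1–B2, B2–B3, B3–B4, B4–B5, B5–B6, B6–B7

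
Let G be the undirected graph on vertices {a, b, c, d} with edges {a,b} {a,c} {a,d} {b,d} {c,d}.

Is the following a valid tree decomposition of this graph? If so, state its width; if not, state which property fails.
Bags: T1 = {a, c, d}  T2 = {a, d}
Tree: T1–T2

A tree decomposition must satisfy three properties: every vertex lies in some bag; for every edge, both endpoints lie together in some bag; and for every vertex, the bags containing it form a connected subtree. Here vertex b appears in no bag, so the decomposition is invalid.

No — vertex b appears in no bag.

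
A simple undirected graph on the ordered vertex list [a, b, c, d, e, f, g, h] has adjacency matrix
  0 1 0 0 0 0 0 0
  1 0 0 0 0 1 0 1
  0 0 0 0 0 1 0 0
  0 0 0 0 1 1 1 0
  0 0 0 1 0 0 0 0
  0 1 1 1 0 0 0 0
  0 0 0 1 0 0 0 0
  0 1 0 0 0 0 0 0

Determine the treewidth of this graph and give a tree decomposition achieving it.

Treewidth 1.
One optimal decomposition is:
Bags: B1 = {b, f}  B2 = {a, b}  B3 = {d, f}  B4 = {d, e}  B5 = {c, f}  B6 = {b, h}  B7 = {d, g}
Tree: B1–B2, B1–B3, B3–B4, B1–B5, B2–B6, B3–B7

Every bag has size at most 2, so the width is 2 − 1 = 1 and tw(G) ≤ 1. G has an edge, so its treewidth is at least 1. Therefore the treewidth is 1.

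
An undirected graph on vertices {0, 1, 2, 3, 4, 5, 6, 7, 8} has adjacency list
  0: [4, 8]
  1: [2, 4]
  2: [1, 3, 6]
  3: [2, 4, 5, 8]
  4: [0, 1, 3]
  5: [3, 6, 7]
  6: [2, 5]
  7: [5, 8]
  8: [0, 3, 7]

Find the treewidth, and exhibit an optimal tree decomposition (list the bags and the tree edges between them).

Every bag has size at most 4, so the width is 4 − 1 = 3 and tw(G) ≤ 3. For the lower bound: the 4 vertex sets {0,1,4}, {2}, {3}, {5,6,7,8} are disjoint, each induces a connected subgraph, and every pair is joined by at least one edge of G. Contracting each set to a single vertex therefore yields K_{4} as a minor, and since treewidth is minor-monotone, tw(G) ≥ tw(K_{4}) = 3. Hence tw(G) = 3 exactly.

Treewidth 3.
One such decomposition:
Bags: B1 = {0, 1, 2, 4}  B2 = {0, 2, 3, 4}  B3 = {0, 2, 3, 8}  B4 = {2, 3, 6, 8}  B5 = {3, 5, 6, 8}  B6 = {5, 6, 7, 8}
Tree: B1–B2, B2–B3, B3–B4, B4–B5, B5–B6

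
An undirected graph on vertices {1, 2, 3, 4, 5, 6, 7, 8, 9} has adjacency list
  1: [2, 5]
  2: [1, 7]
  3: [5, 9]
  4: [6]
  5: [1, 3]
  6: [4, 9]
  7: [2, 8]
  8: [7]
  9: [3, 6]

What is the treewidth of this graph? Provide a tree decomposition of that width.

Treewidth 1.
One such decomposition:
Bags: B1 = {7, 8}  B2 = {2, 7}  B3 = {1, 2}  B4 = {1, 5}  B5 = {3, 5}  B6 = {3, 9}  B7 = {6, 9}  B8 = {4, 6}
Tree: B1–B2, B2–B3, B3–B4, B4–B5, B5–B6, B6–B7, B7–B8

The largest bag has 2 vertices, giving width 1; this decomposition certifies tw(G) ≤ 1. Any graph with an edge has treewidth ≥ 1, and G has the edge 8–7. Therefore the treewidth is 1.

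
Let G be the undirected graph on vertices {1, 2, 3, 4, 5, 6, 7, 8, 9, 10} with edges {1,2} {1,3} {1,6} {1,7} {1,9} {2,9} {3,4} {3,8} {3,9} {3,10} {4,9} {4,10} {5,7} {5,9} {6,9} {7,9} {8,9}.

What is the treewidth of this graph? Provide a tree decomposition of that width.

The largest bag has 3 vertices, giving width 2; this decomposition certifies tw(G) ≤ 2. On the other hand G contains the 3-clique {3, 8, 9}. A clique must lie in a single bag of any decomposition, so no decomposition can have width below 2. Hence tw(G) = 2 exactly.

Treewidth 2.
Bags: B1 = {1, 7, 9}  B2 = {1, 3, 9}  B3 = {3, 8, 9}  B4 = {1, 2, 9}  B5 = {3, 4, 9}  B6 = {1, 6, 9}  B7 = {5, 7, 9}  B8 = {3, 4, 10}
Tree: B1–B2, B2–B3, B2–B4, B2–B5, B1–B6, B1–B7, B5–B8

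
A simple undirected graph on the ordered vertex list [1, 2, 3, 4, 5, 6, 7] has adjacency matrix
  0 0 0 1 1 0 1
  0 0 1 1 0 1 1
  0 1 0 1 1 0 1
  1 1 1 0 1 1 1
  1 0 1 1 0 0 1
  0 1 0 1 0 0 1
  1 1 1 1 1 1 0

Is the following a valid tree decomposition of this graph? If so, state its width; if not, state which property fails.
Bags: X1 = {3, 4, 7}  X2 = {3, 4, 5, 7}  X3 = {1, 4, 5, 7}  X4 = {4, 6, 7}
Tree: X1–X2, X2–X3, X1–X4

No — vertex 2 appears in no bag.

A tree decomposition must satisfy three properties: every vertex lies in some bag; for every edge, both endpoints lie together in some bag; and for every vertex, the bags containing it form a connected subtree. Here vertex 2 appears in no bag, so the decomposition is invalid.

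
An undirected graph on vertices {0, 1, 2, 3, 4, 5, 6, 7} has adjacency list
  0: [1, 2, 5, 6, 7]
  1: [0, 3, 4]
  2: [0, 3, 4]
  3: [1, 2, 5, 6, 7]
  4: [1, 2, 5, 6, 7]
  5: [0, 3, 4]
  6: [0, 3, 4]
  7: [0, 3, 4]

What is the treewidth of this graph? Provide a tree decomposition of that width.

Treewidth 3.
Bags: B1 = {0, 1, 3, 4}  B2 = {0, 3, 4, 6}  B3 = {0, 3, 4, 7}  B4 = {0, 2, 3, 4}  B5 = {0, 3, 4, 5}
Tree: B1–B2, B2–B3, B3–B4, B4–B5

Each bag holds 4 vertices, so the decomposition has width 3, which upper-bounds the treewidth. For the lower bound: the 4 vertex sets {1,4}, {0,6}, {3}, {7} are disjoint, each induces a connected subgraph, and every pair is joined by at least one edge of G. Contracting each set to a single vertex therefore yields K_{4} as a minor, and since treewidth is minor-monotone, tw(G) ≥ tw(K_{4}) = 3. Therefore the treewidth is 3.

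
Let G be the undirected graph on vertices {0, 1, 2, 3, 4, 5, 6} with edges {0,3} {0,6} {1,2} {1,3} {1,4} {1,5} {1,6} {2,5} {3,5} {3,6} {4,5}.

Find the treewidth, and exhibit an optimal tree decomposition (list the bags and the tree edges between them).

Treewidth 2.
One optimal decomposition is:
Bags: B1 = {1, 3, 5}  B2 = {1, 3, 6}  B3 = {1, 4, 5}  B4 = {0, 3, 6}  B5 = {1, 2, 5}
Tree: B1–B2, B1–B3, B2–B4, B3–B5

Each bag holds 3 vertices, so the decomposition has width 2, which upper-bounds the treewidth. Conversely, {0, 3, 6} is a clique of size 3, and the vertices of any clique must share a bag in every tree decomposition; so some bag has ≥ 3 vertices and tw(G) ≥ 2. Combining the bounds, tw(G) = 2.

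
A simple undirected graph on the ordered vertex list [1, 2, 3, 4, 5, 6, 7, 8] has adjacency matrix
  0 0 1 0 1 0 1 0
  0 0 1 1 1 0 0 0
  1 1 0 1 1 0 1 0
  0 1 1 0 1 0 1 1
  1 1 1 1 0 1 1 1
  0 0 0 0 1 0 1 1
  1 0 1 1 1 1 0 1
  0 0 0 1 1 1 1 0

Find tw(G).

A width-3 tree decomposition is:
Bags: B1 = {3, 4, 5, 7}  B2 = {4, 5, 7, 8}  B3 = {2, 3, 4, 5}  B4 = {5, 6, 7, 8}  B5 = {1, 3, 5, 7}
Tree: B1–B2, B1–B3, B2–B4, B1–B5
Every bag has size at most 4, so the width is 4 − 1 = 3 and tw(G) ≤ 3. On the other hand G contains the 4-clique {2, 3, 4, 5}. A clique must lie in a single bag of any decomposition, so no decomposition can have width below 3. Therefore the treewidth is 3.

3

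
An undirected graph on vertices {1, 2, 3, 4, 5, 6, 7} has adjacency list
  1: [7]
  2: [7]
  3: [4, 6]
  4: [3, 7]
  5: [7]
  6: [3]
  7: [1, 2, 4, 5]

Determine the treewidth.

A width-1 tree decomposition is:
Bags: B1 = {3, 4}  B2 = {3, 6}  B3 = {4, 7}  B4 = {2, 7}  B5 = {5, 7}  B6 = {1, 7}
Tree: B1–B2, B1–B3, B3–B4, B3–B5, B3–B6
Every bag has size at most 2, so the width is 2 − 1 = 1 and tw(G) ≤ 1. Since G has at least one edge (e.g. 4–3), it is not an edgeless graph, so tw(G) ≥ 1. The upper and lower bounds meet at 1, so that is the treewidth.

1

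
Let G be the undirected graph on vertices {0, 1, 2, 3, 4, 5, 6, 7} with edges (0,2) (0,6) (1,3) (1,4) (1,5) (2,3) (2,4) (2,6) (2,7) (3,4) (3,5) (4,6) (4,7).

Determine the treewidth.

2

A width-2 tree decomposition is:
Bags: B1 = {2, 4, 6}  B2 = {0, 2, 6}  B3 = {2, 3, 4}  B4 = {1, 3, 4}  B5 = {1, 3, 5}  B6 = {2, 4, 7}
Tree: B1–B2, B1–B3, B3–B4, B4–B5, B1–B6
Each bag holds 3 vertices, so the decomposition has width 2, which upper-bounds the treewidth. For the lower bound, the 3 vertices {1, 3, 4} are pairwise adjacent, and any tree decomposition puts a clique entirely inside one bag — forcing width ≥ 2. Therefore the treewidth is 2.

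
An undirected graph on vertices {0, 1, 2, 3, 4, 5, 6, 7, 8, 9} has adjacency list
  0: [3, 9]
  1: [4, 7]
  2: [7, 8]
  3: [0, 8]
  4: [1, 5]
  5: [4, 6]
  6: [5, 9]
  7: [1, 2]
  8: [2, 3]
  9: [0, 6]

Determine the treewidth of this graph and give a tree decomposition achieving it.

Treewidth 2.
One such decomposition:
Bags: B1 = {1, 4, 7}  B2 = {2, 4, 7}  B3 = {2, 4, 8}  B4 = {3, 4, 8}  B5 = {0, 3, 4}  B6 = {0, 4, 9}  B7 = {4, 6, 9}  B8 = {4, 5, 6}
Tree: B1–B2, B2–B3, B3–B4, B4–B5, B5–B6, B6–B7, B7–B8

The largest bag has 3 vertices, giving width 2; this decomposition certifies tw(G) ≤ 2. The edges 4–1–7–2–8–3–0–9–6–5–4 form a cycle, so G is not a tree and its treewidth is at least 2. Therefore the treewidth is 2.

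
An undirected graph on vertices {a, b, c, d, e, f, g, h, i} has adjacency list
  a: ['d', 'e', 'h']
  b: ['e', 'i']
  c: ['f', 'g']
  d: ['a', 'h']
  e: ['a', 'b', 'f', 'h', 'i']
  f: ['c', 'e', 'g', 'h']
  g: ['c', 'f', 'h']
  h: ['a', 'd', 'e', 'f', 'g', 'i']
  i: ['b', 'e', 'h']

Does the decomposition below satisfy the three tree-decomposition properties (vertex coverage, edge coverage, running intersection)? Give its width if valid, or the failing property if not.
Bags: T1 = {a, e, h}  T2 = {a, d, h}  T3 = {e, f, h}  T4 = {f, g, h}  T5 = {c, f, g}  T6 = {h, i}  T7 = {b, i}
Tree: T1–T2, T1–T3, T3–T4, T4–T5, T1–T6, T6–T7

A tree decomposition must satisfy three properties: every vertex lies in some bag; for every edge, both endpoints lie together in some bag; and for every vertex, the bags containing it form a connected subtree. Here edge (e,i) lies in no bag, so the decomposition is invalid.

No — edge (e,i) lies in no bag.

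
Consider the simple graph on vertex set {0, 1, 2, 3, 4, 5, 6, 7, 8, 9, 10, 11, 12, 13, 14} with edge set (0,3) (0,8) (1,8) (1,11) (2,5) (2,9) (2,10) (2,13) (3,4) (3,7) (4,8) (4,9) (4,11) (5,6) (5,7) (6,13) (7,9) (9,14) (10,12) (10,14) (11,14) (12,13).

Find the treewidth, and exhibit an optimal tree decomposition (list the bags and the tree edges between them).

Treewidth 3.
One optimal decomposition is:
Bags: B1 = {6, 10, 12, 13}  B2 = {2, 6, 10, 13}  B3 = {2, 5, 6, 10}  B4 = {2, 5, 10, 14}  B5 = {2, 5, 9, 14}  B6 = {5, 7, 9, 14}  B7 = {7, 9, 11, 14}  B8 = {4, 7, 9, 11}  B9 = {3, 4, 7, 11}  B10 = {1, 3, 4, 11}  B11 = {1, 3, 4, 8}  B12 = {0, 1, 3, 8}
Tree: B1–B2, B2–B3, B3–B4, B4–B5, B5–B6, B6–B7, B7–B8, B8–B9, B9–B10, B10–B11, B11–B12

The largest bag has 4 vertices, giving width 3; this decomposition certifies tw(G) ≤ 3. For the lower bound: the 4 vertex sets {6,12,13}, {10}, {2}, {5,7,9,14} are disjoint, each induces a connected subgraph, and every pair is joined by at least one edge of G. Contracting each set to a single vertex therefore yields K_{4} as a minor, and since treewidth is minor-monotone, tw(G) ≥ tw(K_{4}) = 3. Hence tw(G) = 3 exactly.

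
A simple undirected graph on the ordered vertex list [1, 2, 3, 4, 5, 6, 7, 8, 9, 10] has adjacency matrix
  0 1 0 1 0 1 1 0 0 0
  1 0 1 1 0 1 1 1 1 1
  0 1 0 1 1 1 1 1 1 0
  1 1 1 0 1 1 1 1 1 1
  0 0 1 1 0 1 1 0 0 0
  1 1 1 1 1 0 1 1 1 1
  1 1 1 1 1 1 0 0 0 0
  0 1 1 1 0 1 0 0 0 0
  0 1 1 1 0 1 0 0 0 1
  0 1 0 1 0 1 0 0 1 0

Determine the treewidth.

A width-4 tree decomposition is:
Bags: B1 = {2, 3, 4, 6, 7}  B2 = {2, 3, 4, 6, 8}  B3 = {3, 4, 5, 6, 7}  B4 = {2, 3, 4, 6, 9}  B5 = {2, 4, 6, 9, 10}  B6 = {1, 2, 4, 6, 7}
Tree: B1–B2, B1–B3, B1–B4, B4–B5, B1–B6
Every bag has size at most 5, so the width is 5 − 1 = 4 and tw(G) ≤ 4. Conversely, {1, 2, 4, 6, 7} is a clique of size 5, and the vertices of any clique must share a bag in every tree decomposition; so some bag has ≥ 5 vertices and tw(G) ≥ 4. The upper and lower bounds meet at 4, so that is the treewidth.

4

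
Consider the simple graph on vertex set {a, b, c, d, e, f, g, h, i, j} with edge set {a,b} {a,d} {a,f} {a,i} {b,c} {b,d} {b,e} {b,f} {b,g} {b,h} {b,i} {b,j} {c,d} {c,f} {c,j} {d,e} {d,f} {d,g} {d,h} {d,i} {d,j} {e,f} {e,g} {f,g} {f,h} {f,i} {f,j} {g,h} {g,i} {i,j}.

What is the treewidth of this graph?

A width-4 tree decomposition is:
Bags: B1 = {b, d, f, g, i}  B2 = {b, d, f, i, j}  B3 = {b, d, e, f, g}  B4 = {b, d, f, g, h}  B5 = {b, c, d, f, j}  B6 = {a, b, d, f, i}
Tree: B1–B2, B1–B3, B3–B4, B2–B5, B2–B6
The largest bag has 5 vertices, giving width 4; this decomposition certifies tw(G) ≤ 4. On the other hand G contains the 5-clique {b, d, e, f, g}. A clique must lie in a single bag of any decomposition, so no decomposition can have width below 4. Therefore the treewidth is 4.

4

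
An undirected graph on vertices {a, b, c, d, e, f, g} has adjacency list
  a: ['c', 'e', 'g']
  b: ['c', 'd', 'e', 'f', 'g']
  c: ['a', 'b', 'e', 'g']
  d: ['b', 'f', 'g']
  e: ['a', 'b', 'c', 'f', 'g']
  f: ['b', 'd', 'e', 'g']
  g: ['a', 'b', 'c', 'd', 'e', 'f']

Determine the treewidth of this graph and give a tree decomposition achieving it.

Treewidth 3.
One such decomposition:
Bags: B1 = {b, e, f, g}  B2 = {b, c, e, g}  B3 = {b, d, f, g}  B4 = {a, c, e, g}
Tree: B1–B2, B1–B3, B2–B4

The largest bag has 4 vertices, giving width 3; this decomposition certifies tw(G) ≤ 3. On the other hand G contains the 4-clique {a, c, e, g}. A clique must lie in a single bag of any decomposition, so no decomposition can have width below 3. The upper and lower bounds meet at 3, so that is the treewidth.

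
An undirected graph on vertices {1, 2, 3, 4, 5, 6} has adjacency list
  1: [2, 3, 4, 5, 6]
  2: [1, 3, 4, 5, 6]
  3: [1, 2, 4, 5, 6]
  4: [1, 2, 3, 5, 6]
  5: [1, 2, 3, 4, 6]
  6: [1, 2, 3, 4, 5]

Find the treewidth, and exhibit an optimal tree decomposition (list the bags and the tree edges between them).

With just one bag of size 6, the width is 6 − 1 = 5, so tw(G) ≤ 5. Conversely, {1, 2, 3, 4, 5, 6} is a clique of size 6, and the vertices of any clique must share a bag in every tree decomposition; so some bag has ≥ 6 vertices and tw(G) ≥ 5. Therefore the treewidth is 5.

Treewidth 5.
One optimal decomposition is:
Bags: B1 = {1, 2, 3, 4, 5, 6}
Tree: (single bag)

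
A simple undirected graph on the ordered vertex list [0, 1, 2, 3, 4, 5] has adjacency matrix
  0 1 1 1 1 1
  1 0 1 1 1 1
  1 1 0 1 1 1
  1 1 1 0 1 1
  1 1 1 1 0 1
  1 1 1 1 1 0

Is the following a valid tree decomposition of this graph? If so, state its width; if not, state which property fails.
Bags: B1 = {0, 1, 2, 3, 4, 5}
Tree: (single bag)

Checking the three conditions: (i) the bags cover all of {0, 1, 2, 3, 4, 5}; (ii) for each edge, some bag contains both endpoints; (iii) the bags containing any fixed vertex form a subtree. All hold, so the decomposition is valid with width 6 − 1 = 5.

Yes; width 5.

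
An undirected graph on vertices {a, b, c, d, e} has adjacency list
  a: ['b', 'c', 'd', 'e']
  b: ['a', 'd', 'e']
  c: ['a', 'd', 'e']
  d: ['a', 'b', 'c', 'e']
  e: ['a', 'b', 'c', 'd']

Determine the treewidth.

3

A width-3 tree decomposition is:
Bags: B1 = {a, c, d, e}  B2 = {a, b, d, e}
Tree: B1–B2
Every bag has size at most 4, so the width is 4 − 1 = 3 and tw(G) ≤ 3. Conversely, {a, c, d, e} is a clique of size 4, and the vertices of any clique must share a bag in every tree decomposition; so some bag has ≥ 4 vertices and tw(G) ≥ 3. Therefore the treewidth is 3.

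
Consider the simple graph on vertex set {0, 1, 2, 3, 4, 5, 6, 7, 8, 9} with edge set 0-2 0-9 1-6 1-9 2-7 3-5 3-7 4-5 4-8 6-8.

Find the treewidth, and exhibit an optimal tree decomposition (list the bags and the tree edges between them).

Treewidth 2.
Bags: B1 = {0, 2, 7}  B2 = {0, 3, 7}  B3 = {0, 3, 5}  B4 = {0, 4, 5}  B5 = {0, 4, 8}  B6 = {0, 6, 8}  B7 = {0, 1, 6}  B8 = {0, 1, 9}
Tree: B1–B2, B2–B3, B3–B4, B4–B5, B5–B6, B6–B7, B7–B8

Every bag has size at most 3, so the width is 3 − 1 = 2 and tw(G) ≤ 2. Since 0–2–7–3–5–4–8–6–1–9–0 is a cycle in G, G is not acyclic. Forests are exactly the graphs of treewidth ≤ 1, so tw(G) ≥ 2. Hence tw(G) = 2 exactly.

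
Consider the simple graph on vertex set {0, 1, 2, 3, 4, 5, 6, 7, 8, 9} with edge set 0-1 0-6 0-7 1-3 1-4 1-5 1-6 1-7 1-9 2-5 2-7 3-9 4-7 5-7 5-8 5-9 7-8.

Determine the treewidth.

A width-2 tree decomposition is:
Bags: B1 = {1, 5, 7}  B2 = {1, 5, 9}  B3 = {1, 3, 9}  B4 = {1, 4, 7}  B5 = {0, 1, 7}  B6 = {5, 7, 8}  B7 = {0, 1, 6}  B8 = {2, 5, 7}
Tree: B1–B2, B2–B3, B1–B4, B4–B5, B1–B6, B5–B7, B6–B8
Each bag holds 3 vertices, so the decomposition has width 2, which upper-bounds the treewidth. Conversely, {5, 7, 8} is a clique of size 3, and the vertices of any clique must share a bag in every tree decomposition; so some bag has ≥ 3 vertices and tw(G) ≥ 2. The upper and lower bounds meet at 2, so that is the treewidth.

2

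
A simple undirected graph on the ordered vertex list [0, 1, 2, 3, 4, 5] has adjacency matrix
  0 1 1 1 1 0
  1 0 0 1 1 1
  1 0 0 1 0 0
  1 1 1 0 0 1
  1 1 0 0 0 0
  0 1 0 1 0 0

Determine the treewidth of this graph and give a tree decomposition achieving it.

Treewidth 2.
Bags: B1 = {0, 2, 3}  B2 = {0, 1, 3}  B3 = {0, 1, 4}  B4 = {1, 3, 5}
Tree: B1–B2, B2–B3, B2–B4

Each bag holds 3 vertices, so the decomposition has width 2, which upper-bounds the treewidth. For the lower bound, the 3 vertices {0, 1, 3} are pairwise adjacent, and any tree decomposition puts a clique entirely inside one bag — forcing width ≥ 2. Therefore the treewidth is 2.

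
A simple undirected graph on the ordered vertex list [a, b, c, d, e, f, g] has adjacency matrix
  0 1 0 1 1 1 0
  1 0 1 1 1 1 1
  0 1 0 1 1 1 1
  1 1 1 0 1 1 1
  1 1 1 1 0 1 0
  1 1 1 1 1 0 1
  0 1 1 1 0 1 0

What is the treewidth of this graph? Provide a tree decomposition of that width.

Every bag has size at most 5, so the width is 5 − 1 = 4 and tw(G) ≤ 4. For the lower bound, the 5 vertices {b, c, d, f, g} are pairwise adjacent, and any tree decomposition puts a clique entirely inside one bag — forcing width ≥ 4. Hence tw(G) = 4 exactly.

Treewidth 4.
One such decomposition:
Bags: B1 = {b, c, d, f, g}  B2 = {b, c, d, e, f}  B3 = {a, b, d, e, f}
Tree: B1–B2, B2–B3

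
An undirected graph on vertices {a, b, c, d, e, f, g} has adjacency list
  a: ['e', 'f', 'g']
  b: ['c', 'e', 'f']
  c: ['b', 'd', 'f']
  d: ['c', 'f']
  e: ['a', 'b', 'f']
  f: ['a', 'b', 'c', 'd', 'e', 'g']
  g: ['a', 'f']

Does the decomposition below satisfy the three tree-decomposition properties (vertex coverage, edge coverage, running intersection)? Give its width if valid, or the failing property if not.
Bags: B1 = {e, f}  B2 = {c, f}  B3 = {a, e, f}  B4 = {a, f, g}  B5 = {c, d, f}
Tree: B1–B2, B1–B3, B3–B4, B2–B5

No — vertex b appears in no bag.

A tree decomposition must satisfy three properties: every vertex lies in some bag; for every edge, both endpoints lie together in some bag; and for every vertex, the bags containing it form a connected subtree. Here vertex b appears in no bag, so the decomposition is invalid.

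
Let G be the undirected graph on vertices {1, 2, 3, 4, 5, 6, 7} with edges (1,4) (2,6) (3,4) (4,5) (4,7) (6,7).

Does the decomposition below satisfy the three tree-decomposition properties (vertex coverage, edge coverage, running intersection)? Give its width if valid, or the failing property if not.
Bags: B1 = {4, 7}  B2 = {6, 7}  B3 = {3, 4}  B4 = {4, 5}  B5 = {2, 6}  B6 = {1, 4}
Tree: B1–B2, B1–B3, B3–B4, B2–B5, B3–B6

Vertex coverage: the bags together contain {1, 2, 3, 4, 5, 6, 7}, the full vertex set. Edge coverage: each edge of G has both endpoints in at least one bag. Running intersection: for every vertex, the bags containing it form a connected subtree. All three properties hold, so this is a valid tree decomposition of width max|bag| − 1 = 1, and hence tw(G) ≤ 1.

Yes; width 1.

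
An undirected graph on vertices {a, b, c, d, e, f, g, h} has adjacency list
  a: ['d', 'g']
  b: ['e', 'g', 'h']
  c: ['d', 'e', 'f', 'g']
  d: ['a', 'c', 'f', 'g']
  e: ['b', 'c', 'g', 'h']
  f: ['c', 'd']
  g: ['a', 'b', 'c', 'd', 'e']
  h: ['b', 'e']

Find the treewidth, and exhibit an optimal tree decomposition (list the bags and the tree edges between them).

The largest bag has 3 vertices, giving width 2; this decomposition certifies tw(G) ≤ 2. On the other hand G contains the 3-clique {c, d, g}. A clique must lie in a single bag of any decomposition, so no decomposition can have width below 2. The upper and lower bounds meet at 2, so that is the treewidth.

Treewidth 2.
One such decomposition:
Bags: B1 = {c, d, g}  B2 = {c, e, g}  B3 = {b, e, g}  B4 = {a, d, g}  B5 = {b, e, h}  B6 = {c, d, f}
Tree: B1–B2, B2–B3, B1–B4, B3–B5, B1–B6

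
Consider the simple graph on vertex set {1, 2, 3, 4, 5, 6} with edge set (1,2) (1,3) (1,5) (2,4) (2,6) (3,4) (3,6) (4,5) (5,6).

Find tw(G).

A width-3 tree decomposition is:
Bags: B1 = {1, 3, 4, 6}  B2 = {1, 4, 5, 6}  B3 = {1, 2, 4, 6}
Tree: B1–B2, B2–B3
Every bag has size at most 4, so the width is 4 − 1 = 3 and tw(G) ≤ 3. For the lower bound: the 4 vertex sets {1,3}, {5,6}, {4}, {2} are disjoint, each induces a connected subgraph, and every pair is joined by at least one edge of G. Contracting each set to a single vertex therefore yields K_{4} as a minor, and since treewidth is minor-monotone, tw(G) ≥ tw(K_{4}) = 3. Combining the bounds, tw(G) = 3.

3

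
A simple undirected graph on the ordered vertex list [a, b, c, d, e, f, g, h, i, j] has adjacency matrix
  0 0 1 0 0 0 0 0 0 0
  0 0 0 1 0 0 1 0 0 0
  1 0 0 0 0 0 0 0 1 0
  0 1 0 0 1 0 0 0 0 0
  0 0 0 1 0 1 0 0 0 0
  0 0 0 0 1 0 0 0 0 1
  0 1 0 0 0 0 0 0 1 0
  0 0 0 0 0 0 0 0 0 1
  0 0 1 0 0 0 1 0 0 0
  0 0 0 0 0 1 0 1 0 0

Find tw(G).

1

A width-1 tree decomposition is:
Bags: B1 = {h, j}  B2 = {f, j}  B3 = {e, f}  B4 = {d, e}  B5 = {b, d}  B6 = {b, g}  B7 = {g, i}  B8 = {c, i}  B9 = {a, c}
Tree: B1–B2, B2–B3, B3–B4, B4–B5, B5–B6, B6–B7, B7–B8, B8–B9
Each bag holds 2 vertices, so the decomposition has width 1, which upper-bounds the treewidth. G has an edge, so its treewidth is at least 1. The upper and lower bounds meet at 1, so that is the treewidth.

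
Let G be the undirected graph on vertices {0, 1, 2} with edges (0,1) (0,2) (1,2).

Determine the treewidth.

2

A width-2 tree decomposition is:
Bags: B1 = {0, 1, 2}
Tree: (single bag)
A single bag containing all 3 vertices is trivially a valid decomposition of width 2. On the other hand G contains the 3-clique {0, 1, 2}. A clique must lie in a single bag of any decomposition, so no decomposition can have width below 2. Therefore the treewidth is 2.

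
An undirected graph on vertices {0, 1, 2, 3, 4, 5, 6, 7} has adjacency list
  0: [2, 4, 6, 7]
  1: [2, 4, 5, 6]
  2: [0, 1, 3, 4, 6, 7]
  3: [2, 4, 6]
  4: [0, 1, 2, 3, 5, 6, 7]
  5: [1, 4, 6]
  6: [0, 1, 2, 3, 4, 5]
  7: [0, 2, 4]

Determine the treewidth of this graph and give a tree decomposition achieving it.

Every bag has size at most 4, so the width is 4 − 1 = 3 and tw(G) ≤ 3. On the other hand G contains the 4-clique {0, 2, 4, 6}. A clique must lie in a single bag of any decomposition, so no decomposition can have width below 3. Combining the bounds, tw(G) = 3.

Treewidth 3.
Bags: B1 = {1, 2, 4, 6}  B2 = {0, 2, 4, 6}  B3 = {1, 4, 5, 6}  B4 = {0, 2, 4, 7}  B5 = {2, 3, 4, 6}
Tree: B1–B2, B1–B3, B2–B4, B1–B5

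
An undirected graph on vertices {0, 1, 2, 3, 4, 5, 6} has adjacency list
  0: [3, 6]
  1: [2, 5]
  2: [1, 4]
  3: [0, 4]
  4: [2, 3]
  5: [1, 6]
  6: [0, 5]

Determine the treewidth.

2

A width-2 tree decomposition is:
Bags: B1 = {1, 5, 6}  B2 = {0, 1, 6}  B3 = {0, 1, 3}  B4 = {1, 3, 4}  B5 = {1, 2, 4}
Tree: B1–B2, B2–B3, B3–B4, B4–B5
Each bag holds 3 vertices, so the decomposition has width 2, which upper-bounds the treewidth. Since 1–5–6–0–3–4–2–1 is a cycle in G, G is not acyclic. Forests are exactly the graphs of treewidth ≤ 1, so tw(G) ≥ 2. The upper and lower bounds meet at 2, so that is the treewidth.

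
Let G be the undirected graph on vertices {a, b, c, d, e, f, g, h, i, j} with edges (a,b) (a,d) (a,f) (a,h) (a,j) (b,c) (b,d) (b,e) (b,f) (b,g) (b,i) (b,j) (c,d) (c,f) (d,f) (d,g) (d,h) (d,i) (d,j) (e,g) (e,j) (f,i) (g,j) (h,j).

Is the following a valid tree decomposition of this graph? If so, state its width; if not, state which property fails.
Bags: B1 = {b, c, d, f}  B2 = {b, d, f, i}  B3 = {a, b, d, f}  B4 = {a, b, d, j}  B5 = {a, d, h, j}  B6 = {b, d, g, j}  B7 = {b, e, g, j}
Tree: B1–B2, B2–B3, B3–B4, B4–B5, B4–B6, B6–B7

Every vertex of G appears in some bag (union = {a, b, c, d, e, f, g, h, i, j}); every edge is covered by a bag; and for each vertex v the set of bags containing v is connected in the bag tree. The decomposition is therefore valid. The largest bag has 4 vertices, so the width is 3.

Yes; width 3.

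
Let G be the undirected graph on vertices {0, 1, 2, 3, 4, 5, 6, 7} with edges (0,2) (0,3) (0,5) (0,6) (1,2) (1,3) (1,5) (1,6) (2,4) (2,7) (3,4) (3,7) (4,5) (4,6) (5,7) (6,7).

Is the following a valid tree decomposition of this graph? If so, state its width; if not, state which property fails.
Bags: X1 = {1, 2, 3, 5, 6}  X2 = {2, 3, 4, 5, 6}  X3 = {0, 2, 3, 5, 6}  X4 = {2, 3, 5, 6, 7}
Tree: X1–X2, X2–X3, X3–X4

Checking the three conditions: (i) the bags cover all of {0, 1, 2, 3, 4, 5, 6, 7}; (ii) for each edge, some bag contains both endpoints; (iii) the bags containing any fixed vertex form a subtree. All hold, so the decomposition is valid with width 5 − 1 = 4.

Yes; width 4.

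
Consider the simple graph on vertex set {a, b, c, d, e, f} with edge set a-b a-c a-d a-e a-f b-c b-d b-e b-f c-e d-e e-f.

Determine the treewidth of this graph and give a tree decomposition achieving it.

Each bag holds 4 vertices, so the decomposition has width 3, which upper-bounds the treewidth. On the other hand G contains the 4-clique {a, b, d, e}. A clique must lie in a single bag of any decomposition, so no decomposition can have width below 3. Combining the bounds, tw(G) = 3.

Treewidth 3.
Bags: B1 = {a, b, d, e}  B2 = {a, b, c, e}  B3 = {a, b, e, f}
Tree: B1–B2, B1–B3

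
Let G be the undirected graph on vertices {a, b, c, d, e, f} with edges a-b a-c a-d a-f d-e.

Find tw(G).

A width-1 tree decomposition is:
Bags: B1 = {a, d}  B2 = {d, e}  B3 = {a, c}  B4 = {a, b}  B5 = {a, f}
Tree: B1–B2, B1–B3, B1–B4, B4–B5
The largest bag has 2 vertices, giving width 1; this decomposition certifies tw(G) ≤ 1. Any graph with an edge has treewidth ≥ 1, and G has the edge a–d. The upper and lower bounds meet at 1, so that is the treewidth.

1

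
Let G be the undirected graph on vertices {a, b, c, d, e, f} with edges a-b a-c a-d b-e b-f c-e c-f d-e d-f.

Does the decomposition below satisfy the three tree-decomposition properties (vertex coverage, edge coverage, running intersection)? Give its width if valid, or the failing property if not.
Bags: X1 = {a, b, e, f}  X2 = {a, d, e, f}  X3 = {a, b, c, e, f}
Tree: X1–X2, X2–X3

No — bags containing vertex b are not connected in the tree.

A tree decomposition must satisfy three properties: every vertex lies in some bag; for every edge, both endpoints lie together in some bag; and for every vertex, the bags containing it form a connected subtree. Here bags containing vertex b are not connected in the tree, so the decomposition is invalid.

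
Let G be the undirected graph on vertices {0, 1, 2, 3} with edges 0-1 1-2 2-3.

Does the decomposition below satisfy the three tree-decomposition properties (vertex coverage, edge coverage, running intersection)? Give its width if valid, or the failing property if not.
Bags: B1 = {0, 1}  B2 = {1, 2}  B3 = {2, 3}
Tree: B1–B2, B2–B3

Every vertex of G appears in some bag (union = {0, 1, 2, 3}); every edge is covered by a bag; and for each vertex v the set of bags containing v is connected in the bag tree. The decomposition is therefore valid. The largest bag has 2 vertices, so the width is 1.

Yes; width 1.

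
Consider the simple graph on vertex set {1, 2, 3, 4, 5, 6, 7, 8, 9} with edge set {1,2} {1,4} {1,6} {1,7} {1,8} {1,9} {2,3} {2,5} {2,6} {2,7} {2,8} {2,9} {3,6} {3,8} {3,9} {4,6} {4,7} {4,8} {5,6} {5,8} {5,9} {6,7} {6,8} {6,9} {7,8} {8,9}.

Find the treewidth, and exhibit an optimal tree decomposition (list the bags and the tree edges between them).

Treewidth 4.
One optimal decomposition is:
Bags: B1 = {2, 5, 6, 8, 9}  B2 = {1, 2, 6, 8, 9}  B3 = {2, 3, 6, 8, 9}  B4 = {1, 2, 6, 7, 8}  B5 = {1, 4, 6, 7, 8}
Tree: B1–B2, B1–B3, B2–B4, B4–B5

Every bag has size at most 5, so the width is 5 − 1 = 4 and tw(G) ≤ 4. On the other hand G contains the 5-clique {1, 2, 6, 8, 9}. A clique must lie in a single bag of any decomposition, so no decomposition can have width below 4. Therefore the treewidth is 4.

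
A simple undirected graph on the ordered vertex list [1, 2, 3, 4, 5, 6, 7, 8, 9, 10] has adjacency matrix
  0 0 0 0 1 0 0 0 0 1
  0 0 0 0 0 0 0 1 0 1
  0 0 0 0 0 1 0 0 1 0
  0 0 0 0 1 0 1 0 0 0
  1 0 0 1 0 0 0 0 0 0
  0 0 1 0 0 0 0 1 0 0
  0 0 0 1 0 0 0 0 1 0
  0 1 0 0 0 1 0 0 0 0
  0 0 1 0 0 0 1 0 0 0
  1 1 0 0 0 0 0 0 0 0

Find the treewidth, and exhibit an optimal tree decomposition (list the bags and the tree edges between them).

Every bag has size at most 3, so the width is 3 − 1 = 2 and tw(G) ≤ 2. For the lower bound, G contains the cycle 10–1–5–4–7–9–3–6–8–2–10, so G is not a forest; only forests have treewidth ≤ 1, hence tw(G) ≥ 2. The upper and lower bounds meet at 2, so that is the treewidth.

Treewidth 2.
One such decomposition:
Bags: B1 = {1, 5, 10}  B2 = {4, 5, 10}  B3 = {4, 7, 10}  B4 = {7, 9, 10}  B5 = {3, 9, 10}  B6 = {3, 6, 10}  B7 = {6, 8, 10}  B8 = {2, 8, 10}
Tree: B1–B2, B2–B3, B3–B4, B4–B5, B5–B6, B6–B7, B7–B8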